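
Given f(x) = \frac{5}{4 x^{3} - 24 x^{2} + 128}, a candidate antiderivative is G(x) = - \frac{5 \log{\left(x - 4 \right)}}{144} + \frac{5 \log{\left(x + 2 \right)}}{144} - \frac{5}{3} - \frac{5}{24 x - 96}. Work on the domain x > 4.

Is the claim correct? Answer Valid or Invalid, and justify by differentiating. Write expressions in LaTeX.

Valid - the claim checks out under differentiation.

d/dx[G] = \frac{5}{4 x^{3} - 24 x^{2} + 128}
This equals f(x) exactly, so the claim holds.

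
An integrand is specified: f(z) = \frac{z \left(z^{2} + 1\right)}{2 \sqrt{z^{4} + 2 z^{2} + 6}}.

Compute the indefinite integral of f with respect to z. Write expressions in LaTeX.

F(z) = \frac{\sqrt{z^{4} + 2 z^{2} + 6}}{4} + C

f matches the chain-rule pattern g'(h)*h' with inner function h(z) = z^{4} + 2 z^{2} + 6; substituting u = h(z) collapses the integral.
Check: d/dz[\frac{\sqrt{z^{4} + 2 z^{2} + 6}}{4}] = \frac{z^{3} + z}{2 \sqrt{z^{4} + 2 z^{2} + 6}}, which equals f(z).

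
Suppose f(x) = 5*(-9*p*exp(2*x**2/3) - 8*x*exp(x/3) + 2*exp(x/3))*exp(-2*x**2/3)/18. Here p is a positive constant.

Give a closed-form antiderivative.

An antiderivative is F(x) = -5*p*x/2 + 5*exp(-2*x**2/3 + x/3)/3.

Check any antiderivative F(x) by computing F'(x) and comparing it with f(x).
Check: d/dx[-5*p*x/2 + 5*exp(-2*x**2/3 + x/3)/3] = -5*p/2 - 20*x*exp(x/3)*exp(-2*x**2/3)/9 + 5*exp(x/3)*exp(-2*x**2/3)/9, which equals f(x).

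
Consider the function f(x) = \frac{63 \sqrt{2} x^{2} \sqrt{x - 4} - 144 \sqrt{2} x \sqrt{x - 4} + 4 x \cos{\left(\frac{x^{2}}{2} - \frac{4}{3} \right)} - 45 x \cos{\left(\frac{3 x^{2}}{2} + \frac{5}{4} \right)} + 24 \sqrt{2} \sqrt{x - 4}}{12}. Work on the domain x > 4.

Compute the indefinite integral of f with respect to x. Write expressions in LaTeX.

F(x) = \frac{2 \sqrt{2} \left(x - 4\right)^{\frac{3}{2}} \left(9 x^{2} + 8\right) + 4 \sin{\left(\frac{x^{2}}{2} - \frac{4}{3} \right)} - 15 \sin{\left(\frac{3 x^{2}}{2} + \frac{5}{4} \right)}}{12} + C

Since d/dx undoes antidifferentiation here, F'(x) = f(x) is required of F(x).
Check: d/dx[\frac{2 \sqrt{2} \left(x - 4\right)^{\frac{3}{2}} \left(9 x^{2} + 8\right) + 4 \sin{\left(\frac{x^{2}}{2} - \frac{4}{3} \right)} - 15 \sin{\left(\frac{3 x^{2}}{2} + \frac{5}{4} \right)}}{12}] = \frac{21 \sqrt{2} x^{2} \sqrt{x - 4}}{4} - 12 \sqrt{2} x \sqrt{x - 4} + \frac{x \cos{\left(\frac{x^{2}}{2} - \frac{4}{3} \right)}}{3} - \frac{15 x \cos{\left(\frac{3 x^{2}}{2} + \frac{5}{4} \right)}}{4} + 2 \sqrt{2} \sqrt{x - 4}, which equals f(x).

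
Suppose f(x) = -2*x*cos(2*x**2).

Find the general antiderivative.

The substitution u = 2*x**2 works: f is exactly (dF/du)*(du/dx) for that inner function.
Check: d/dx[-sin(2*x**2)/2] = -2*x*cos(2*x**2) = f(x).

F(x) = -sin(2*x**2)/2 + C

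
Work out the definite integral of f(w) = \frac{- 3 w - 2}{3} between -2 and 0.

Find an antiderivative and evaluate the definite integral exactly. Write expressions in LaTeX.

An antiderivative F(w) passes only if d/dw[F] lands on f(w) exactly.
F(w) = - \frac{w^{2}}{2} - \frac{2 w}{3} is an antiderivative of f.
Check: d/dw[- \frac{w^{2}}{2} - \frac{2 w}{3}] = - w - \frac{2}{3}, which equals f(w).
F(0) = 0; F(-2) = - \frac{2}{3}.
Integral = F(0) - F(-2) = \frac{2}{3}.

Antiderivative: F(w) = - \frac{w^{2}}{2} - \frac{2 w}{3}; value = \frac{2}{3}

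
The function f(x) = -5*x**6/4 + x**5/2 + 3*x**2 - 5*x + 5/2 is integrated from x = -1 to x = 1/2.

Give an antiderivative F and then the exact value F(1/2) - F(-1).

Integrate term by term and add the pieces.
F(x) = -5*x**7/28 + x**6/12 + x**3 - 5*x**2/2 + 5*x/2 is an antiderivative of f.
Check: d/dx[-5*x**7/28 + x**6/12 + x**3 - 5*x**2/2 + 5*x/2] = -5*x**6/4 + x**5/2 + 3*x**2 - 5*x + 5/2 = f(x).
F(1/2) = 8063/10752; F(-1) = -241/42.
Integral = F(1/2) - F(-1) = 23253/3584.

Antiderivative: F(x) = -5*x**7/28 + x**6/12 + x**3 - 5*x**2/2 + 5*x/2; value = 23253/3584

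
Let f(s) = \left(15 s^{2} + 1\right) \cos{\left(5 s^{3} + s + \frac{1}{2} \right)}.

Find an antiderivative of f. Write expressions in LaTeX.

An antiderivative is F(s) = \sin{\left(5 s^{3} + s + \frac{1}{2} \right)}.

f matches the chain-rule pattern g'(h)*h' with inner function h(s) = 5 s^{3} + s + \frac{1}{2}; substituting u = h(s) collapses the integral.
Check: d/ds[\sin{\left(5 s^{3} + s + \frac{1}{2} \right)}] = 15 s^{2} \cos{\left(5 s^{3} + s + \frac{1}{2} \right)} + \cos{\left(5 s^{3} + s + \frac{1}{2} \right)}, which equals f(s).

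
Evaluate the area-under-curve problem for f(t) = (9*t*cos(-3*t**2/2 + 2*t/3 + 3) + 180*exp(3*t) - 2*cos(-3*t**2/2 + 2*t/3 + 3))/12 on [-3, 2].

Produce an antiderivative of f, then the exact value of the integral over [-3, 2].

Any candidate F(t) must reproduce f(t) exactly when differentiated.
F(t) = (20*exp(3*t) - sin(-3*t**2/2 + 2*t/3 + 3))/4 is an antiderivative of f.
Check: d/dt[(20*exp(3*t) - sin(-3*t**2/2 + 2*t/3 + 3))/4] = 3*t*cos(-3*t**2/2 + 2*t/3 + 3)/4 + 15*exp(3*t) - cos(-3*t**2/2 + 2*t/3 + 3)/6, which equals f(t).
F(2) = sin(5/3)/4 + 5*exp(6); F(-3) = sin(25/2)/4 + 5*exp(-9).
Integral = F(2) - F(-3) = -5*exp(-9) - sin(25/2)/4 + sin(5/3)/4 + 5*exp(6).

Antiderivative: F(t) = (20*exp(3*t) - sin(-3*t**2/2 + 2*t/3 + 3))/4; value = -5*exp(-9) - sin(25/2)/4 + sin(5/3)/4 + 5*exp(6)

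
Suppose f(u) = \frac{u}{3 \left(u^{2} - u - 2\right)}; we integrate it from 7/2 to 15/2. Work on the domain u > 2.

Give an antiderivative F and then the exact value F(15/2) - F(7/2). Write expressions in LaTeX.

Antiderivative: F(u) = \frac{2 \log{\left(u - 2 \right)}}{9} + \frac{\log{\left(u + 1 \right)}}{9}; value = - \frac{\log{\left(\frac{9}{2} \right)}}{9} - \frac{2 \log{\left(\frac{3}{2} \right)}}{9} + \frac{\log{\left(\frac{17}{2} \right)}}{9} + \frac{2 \log{\left(\frac{11}{2} \right)}}{9}

Factor the denominator (3 \left(u - 2\right) \left(u + 1\right)) and decompose: f = \frac{1}{9 \left(u + 1\right)} + \frac{2}{9 \left(u - 2\right)}; each piece integrates to a log, atan, or power term.
F(u) = \frac{2 \log{\left(u - 2 \right)}}{9} + \frac{\log{\left(u + 1 \right)}}{9} is an antiderivative of f.
Check: d/du[\frac{2 \log{\left(u - 2 \right)}}{9} + \frac{\log{\left(u + 1 \right)}}{9}] = \frac{u}{3 u^{2} - 3 u - 6}, which equals f(u).
F(15/2) = \frac{\log{\left(\frac{17}{2} \right)}}{9} + \frac{2 \log{\left(\frac{11}{2} \right)}}{9}; F(7/2) = \frac{2 \log{\left(\frac{3}{2} \right)}}{9} + \frac{\log{\left(\frac{9}{2} \right)}}{9}.
Integral = F(15/2) - F(7/2) = - \frac{\log{\left(\frac{9}{2} \right)}}{9} - \frac{2 \log{\left(\frac{3}{2} \right)}}{9} + \frac{\log{\left(\frac{17}{2} \right)}}{9} + \frac{2 \log{\left(\frac{11}{2} \right)}}{9}.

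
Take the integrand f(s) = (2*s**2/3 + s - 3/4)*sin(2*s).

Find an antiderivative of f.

An antiderivative is F(s) = -s**2*cos(2*s)/3 + s*sin(2*s)/3 - s*cos(2*s)/2 + sin(2*s)/4 + 13*cos(2*s)/24.

A candidate is checked by its d/ds: the result must match f(s).
Check: d/ds[-s**2*cos(2*s)/3 + s*sin(2*s)/3 - s*cos(2*s)/2 + sin(2*s)/4 + 13*cos(2*s)/24] = 2*s**2*sin(2*s)/3 + s*sin(2*s) - 3*sin(2*s)/4, which equals f(s).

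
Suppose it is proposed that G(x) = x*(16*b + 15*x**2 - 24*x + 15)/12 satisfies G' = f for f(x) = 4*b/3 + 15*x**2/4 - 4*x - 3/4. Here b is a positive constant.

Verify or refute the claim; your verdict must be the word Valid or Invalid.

d/dx[G] = 4*b/3 + 15*x**2/4 - 4*x + 5/4
d/dx[G] - f(x) = 2 != 0.

Invalid: d/dx[G] - f = 2, which is not 0.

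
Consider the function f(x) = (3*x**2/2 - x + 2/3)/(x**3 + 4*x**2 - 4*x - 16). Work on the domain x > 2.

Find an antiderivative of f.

An antiderivative is F(x) = 7*log(x - 2)/36 - 13*log(x + 2)/12 + 43*log(x + 4)/18.

Factor the denominator (6*(x - 2)*(x + 2)*(x + 4)) and decompose: f = 43/(18*(x + 4)) - 13/(12*(x + 2)) + 7/(36*(x - 2)); each piece integrates to a log, atan, or power term.
Check: d/dx[7*log(x - 2)/36 - 13*log(x + 2)/12 + 43*log(x + 4)/18] = (9*x**2 - 6*x + 4)/(6*x**3 + 24*x**2 - 24*x - 96), which equals f(x).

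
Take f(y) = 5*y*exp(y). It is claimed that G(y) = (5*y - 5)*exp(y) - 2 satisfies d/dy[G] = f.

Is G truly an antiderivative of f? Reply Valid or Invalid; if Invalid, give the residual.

d/dy[G] = 5*y*exp(y)
This equals f(y) exactly, so the claim holds.

Valid. The derivative of G reproduces f.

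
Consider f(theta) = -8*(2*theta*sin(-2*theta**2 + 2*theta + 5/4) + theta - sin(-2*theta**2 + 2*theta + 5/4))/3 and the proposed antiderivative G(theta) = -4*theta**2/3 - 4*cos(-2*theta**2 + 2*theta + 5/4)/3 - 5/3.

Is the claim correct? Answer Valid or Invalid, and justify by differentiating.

d/dtheta[G] = -16*theta*sin(-2*theta**2 + 2*theta + 5/4)/3 - 8*theta/3 + 8*sin(-2*theta**2 + 2*theta + 5/4)/3
This equals f(theta) exactly, so the claim holds.

Valid. The derivative of G reproduces f.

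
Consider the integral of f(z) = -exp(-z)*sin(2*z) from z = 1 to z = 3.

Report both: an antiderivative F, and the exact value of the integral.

Recover f(z) by differentiating a candidate F(z); any mismatch rules it out.
F(z) = (sin(2*z) + 2*cos(2*z))*exp(-z)/5 is an antiderivative of f.
Check: d/dz[(sin(2*z) + 2*cos(2*z))*exp(-z)/5] = -exp(-z)*sin(2*z) = f(z).
F(3) = exp(-3)*sin(6)/5 + 2*exp(-3)*cos(6)/5; F(1) = 2*exp(-1)*cos(2)/5 + exp(-1)*sin(2)/5.
Integral = F(3) - F(1) = -exp(-1)*sin(2)/5 + exp(-3)*sin(6)/5 + 2*exp(-3)*cos(6)/5 - 2*exp(-1)*cos(2)/5.

Antiderivative: F(z) = (sin(2*z) + 2*cos(2*z))*exp(-z)/5; value = -exp(-1)*sin(2)/5 + exp(-3)*sin(6)/5 + 2*exp(-3)*cos(6)/5 - 2*exp(-1)*cos(2)/5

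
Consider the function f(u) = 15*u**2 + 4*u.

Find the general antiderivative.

F(u) = 5*u**3 + 2*u**2 + C

Integrate term by term and add the pieces.
Check: d/du[5*u**3 + 2*u**2] = 15*u**2 + 4*u = f(u).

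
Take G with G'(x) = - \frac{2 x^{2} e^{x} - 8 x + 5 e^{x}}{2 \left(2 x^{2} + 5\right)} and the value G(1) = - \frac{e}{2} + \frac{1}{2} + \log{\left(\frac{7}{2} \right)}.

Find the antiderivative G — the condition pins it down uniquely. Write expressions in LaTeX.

A first test for any G(x): its x-derivative must equal the given G'(x).
A general antiderivative is - \frac{e^{x}}{2} + \log{\left(x^{2} + \frac{5}{2} \right)} + C.
The condition gives C = - \frac{e}{2} + \frac{1}{2} + \log{\left(\frac{7}{2} \right)} - (- \frac{e}{2} + \log{\left(\frac{7}{2} \right)}) = \frac{1}{2}.
So G(x) = - \frac{e^{x}}{2} + \log{\left(x^{2} + \frac{5}{2} \right)} + \frac{1}{2}.
Check: d/dx[- \frac{e^{x}}{2} + \log{\left(x^{2} + \frac{5}{2} \right)} + \frac{1}{2}] = \frac{- 2 x^{2} e^{x} + 8 x - 5 e^{x}}{4 x^{2} + 10}, which equals G'(x).

G(x) = - \frac{e^{x}}{2} + \log{\left(x^{2} + \frac{5}{2} \right)} + \frac{1}{2}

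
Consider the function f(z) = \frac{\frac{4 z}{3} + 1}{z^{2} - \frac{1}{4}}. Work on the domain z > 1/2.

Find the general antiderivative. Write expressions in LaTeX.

F(z) = \frac{5 \log{\left(z - \frac{1}{2} \right)}}{3} - \frac{\log{\left(z + \frac{1}{2} \right)}}{3} + C

The denominator factors as 3 \left(2 z - 1\right) \left(2 z + 1\right); partial fractions split f into directly integrable pieces: - \frac{2}{3 \left(2 z + 1\right)} + \frac{10}{3 \left(2 z - 1\right)}.
Check: d/dz[\frac{5 \log{\left(z - \frac{1}{2} \right)}}{3} - \frac{\log{\left(z + \frac{1}{2} \right)}}{3}] = \frac{16 z + 12}{12 z^{2} - 3}, which equals f(z).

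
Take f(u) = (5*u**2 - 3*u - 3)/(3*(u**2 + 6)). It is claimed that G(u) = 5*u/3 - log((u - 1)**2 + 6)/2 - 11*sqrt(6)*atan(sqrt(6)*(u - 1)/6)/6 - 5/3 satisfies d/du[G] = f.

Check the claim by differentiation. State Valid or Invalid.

d/du[G] = (5*u**2 - 13*u + 5)/(3*u**2 - 6*u + 21)
d/du[G] - f(u) = (-u**2 - 21*u + 17)/(u**4 - 2*u**3 + 13*u**2 - 12*u + 42) != 0.

Invalid: d/du[G] - f = (-u**2 - 21*u + 17)/(u**4 - 2*u**3 + 13*u**2 - 12*u + 42), which is not 0.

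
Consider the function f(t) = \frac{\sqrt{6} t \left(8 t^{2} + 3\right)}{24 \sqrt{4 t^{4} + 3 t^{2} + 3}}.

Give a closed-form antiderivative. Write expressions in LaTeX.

An antiderivative is F(t) = \frac{\sqrt{\frac{2 t^{4}}{3} + \frac{t^{2}}{2} + \frac{1}{2}}}{4}.

f matches the chain-rule pattern g'(h)*h' with inner function h(t) = \frac{2 t^{4}}{3} + \frac{t^{2}}{2} + \frac{1}{2}; substituting u = h(t) collapses the integral.
Check: d/dt[\frac{\sqrt{\frac{2 t^{4}}{3} + \frac{t^{2}}{2} + \frac{1}{2}}}{4}] = \frac{8 \sqrt{6} t^{3} + 3 \sqrt{6} t}{24 \sqrt{4 t^{4} + 3 t^{2} + 3}}, which equals f(t).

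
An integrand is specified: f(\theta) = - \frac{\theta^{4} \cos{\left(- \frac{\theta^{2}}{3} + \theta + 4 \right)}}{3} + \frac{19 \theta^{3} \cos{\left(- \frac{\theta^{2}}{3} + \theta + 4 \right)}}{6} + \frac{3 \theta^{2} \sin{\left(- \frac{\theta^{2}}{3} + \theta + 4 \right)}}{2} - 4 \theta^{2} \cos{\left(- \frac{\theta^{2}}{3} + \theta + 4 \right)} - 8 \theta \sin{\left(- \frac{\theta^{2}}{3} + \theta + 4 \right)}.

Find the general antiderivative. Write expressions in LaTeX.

F(\theta) = \frac{\theta^{2} \left(\theta - 8\right) \sin{\left(- \frac{\theta^{2}}{3} + \theta + 4 \right)}}{2} + C

Recognize the product-rule pattern: f = u'v + uv' with u = \frac{\theta^{3}}{2} - 4 \theta^{2}, v = \sin{\left(- \frac{\theta^{2}}{3} + \theta + 4 \right)}, so integration by parts undoes it.
Check: d/d\theta[\frac{\theta^{2} \left(\theta - 8\right) \sin{\left(- \frac{\theta^{2}}{3} + \theta + 4 \right)}}{2}] = - \frac{\theta^{4} \cos{\left(- \frac{\theta^{2}}{3} + \theta + 4 \right)}}{3} + \frac{19 \theta^{3} \cos{\left(- \frac{\theta^{2}}{3} + \theta + 4 \right)}}{6} + \frac{3 \theta^{2} \sin{\left(- \frac{\theta^{2}}{3} + \theta + 4 \right)}}{2} - 4 \theta^{2} \cos{\left(- \frac{\theta^{2}}{3} + \theta + 4 \right)} - 8 \theta \sin{\left(- \frac{\theta^{2}}{3} + \theta + 4 \right)} = f(\theta).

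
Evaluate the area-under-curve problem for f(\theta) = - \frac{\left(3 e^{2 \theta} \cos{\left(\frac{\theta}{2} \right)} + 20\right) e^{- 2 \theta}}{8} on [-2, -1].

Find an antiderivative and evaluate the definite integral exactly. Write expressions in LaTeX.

Differentiate the proposed F(\theta) back; it has to land on f(\theta) exactly.
F(\theta) = - \frac{3 \sin{\left(\frac{\theta}{2} \right)}}{4} + \frac{5 e^{- 2 \theta}}{4} is an antiderivative of f.
Check: d/d\theta[- \frac{3 \sin{\left(\frac{\theta}{2} \right)}}{4} + \frac{5 e^{- 2 \theta}}{4}] = \frac{\left(- 3 e^{2 \theta} \cos{\left(\frac{\theta}{2} \right)} - 20\right) e^{- 2 \theta}}{8}, which equals f(\theta).
F(-1) = \frac{3 \sin{\left(\frac{1}{2} \right)}}{4} + \frac{5 e^{2}}{4}; F(-2) = \frac{3 \sin{\left(1 \right)}}{4} + \frac{5 e^{4}}{4}.
Integral = F(-1) - F(-2) = - \frac{5 e^{4}}{4} - \frac{3 \sin{\left(1 \right)}}{4} + \frac{3 \sin{\left(\frac{1}{2} \right)}}{4} + \frac{5 e^{2}}{4}.

Antiderivative: F(\theta) = - \frac{3 \sin{\left(\frac{\theta}{2} \right)}}{4} + \frac{5 e^{- 2 \theta}}{4}; value = - \frac{5 e^{4}}{4} - \frac{3 \sin{\left(1 \right)}}{4} + \frac{3 \sin{\left(\frac{1}{2} \right)}}{4} + \frac{5 e^{2}}{4}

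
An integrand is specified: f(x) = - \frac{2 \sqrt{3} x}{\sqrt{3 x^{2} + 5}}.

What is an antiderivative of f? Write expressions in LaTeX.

The substitution u = x^{2} + \frac{5}{3} works: f is exactly (dF/du)*(du/dx) for that inner function.
Check: d/dx[- \frac{2 \sqrt{3} \sqrt{3 x^{2} + 5}}{3}] = - \frac{2 \sqrt{3} x}{\sqrt{3 x^{2} + 5}} = f(x).

An antiderivative is F(x) = - \frac{2 \sqrt{3} \sqrt{3 x^{2} + 5}}{3}.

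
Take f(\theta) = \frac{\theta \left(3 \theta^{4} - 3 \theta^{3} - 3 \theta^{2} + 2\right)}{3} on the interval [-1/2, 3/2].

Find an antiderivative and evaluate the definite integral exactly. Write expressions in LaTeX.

Antiderivative: F(\theta) = \frac{\theta^{2} \left(10 \theta^{4} - 12 \theta^{3} - 15 \theta^{2} + 20\right)}{60}; value = - \frac{17}{80}

Since d/d\theta undoes antidifferentiation here, F'(\theta) = f(\theta) is required of F(\theta).
F(\theta) = \frac{\theta^{2} \left(10 \theta^{4} - 12 \theta^{3} - 15 \theta^{2} + 20\right)}{60} is an antiderivative of f.
Check: d/d\theta[\frac{\theta^{2} \left(10 \theta^{4} - 12 \theta^{3} - 15 \theta^{2} + 20\right)}{60}] = \theta^{5} - \theta^{4} - \theta^{3} + \frac{2 \theta}{3}, which equals f(\theta).
F(3/2) = - \frac{87}{640}; F(-1/2) = \frac{49}{640}.
Integral = F(3/2) - F(-1/2) = - \frac{17}{80}.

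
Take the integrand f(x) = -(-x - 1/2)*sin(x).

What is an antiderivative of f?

Check any antiderivative F(x) by computing F'(x) and comparing it with f(x).
Check: d/dx[-x*cos(x) + sin(x) - cos(x)/2] = x*sin(x) + sin(x)/2, which equals f(x).

An antiderivative is F(x) = -x*cos(x) + sin(x) - cos(x)/2.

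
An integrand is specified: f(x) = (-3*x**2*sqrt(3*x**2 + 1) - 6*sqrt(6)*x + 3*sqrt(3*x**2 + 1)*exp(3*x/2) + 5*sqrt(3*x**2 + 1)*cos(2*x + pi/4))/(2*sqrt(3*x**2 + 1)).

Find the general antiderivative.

Recover f(x) by differentiating a candidate F(x); any mismatch rules it out.
Check: d/dx[sqrt(3)*(-6*sqrt(3)*x**3 - 36*sqrt(2)*sqrt(3*x**2 + 1) + 12*sqrt(3)*exp(3*x/2) + 15*sqrt(3)*sin(2*x + pi/4) + 8*sqrt(3))/36] = (-3*x**2*sqrt(3*x**2 + 1) - 6*sqrt(6)*x + 3*sqrt(3*x**2 + 1)*exp(3*x/2) + 5*sqrt(3*x**2 + 1)*cos(2*x + pi/4))/(2*sqrt(3*x**2 + 1)) = f(x).

F(x) = sqrt(3)*(-6*sqrt(3)*x**3 - 36*sqrt(2)*sqrt(3*x**2 + 1) + 12*sqrt(3)*exp(3*x/2) + 15*sqrt(3)*sin(2*x + pi/4) + 8*sqrt(3))/36 + C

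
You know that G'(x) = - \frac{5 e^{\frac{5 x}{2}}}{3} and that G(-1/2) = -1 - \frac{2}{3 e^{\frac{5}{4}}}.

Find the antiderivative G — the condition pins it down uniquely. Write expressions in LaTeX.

G(x) = - \frac{2 e^{\frac{5 x}{2}}}{3} - 1

Whatever form G(x) takes, its d/dx must return the stated G'(x).
A general antiderivative is - \frac{2 e^{\frac{5 x}{2}}}{3} + C.
The condition gives C = -1 - \frac{2}{3 e^{\frac{5}{4}}} - (- \frac{2}{3 e^{\frac{5}{4}}}) = -1.
So G(x) = - \frac{2 e^{\frac{5 x}{2}}}{3} - 1.
Check: d/dx[- \frac{2 e^{\frac{5 x}{2}}}{3} - 1] = - \frac{5 e^{\frac{5 x}{2}}}{3} = G'(x).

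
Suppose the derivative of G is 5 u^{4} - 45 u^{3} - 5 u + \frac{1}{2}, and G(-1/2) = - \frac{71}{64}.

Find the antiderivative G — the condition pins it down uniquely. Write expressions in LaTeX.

G(u) = u^{5} - \frac{45 u^{4}}{4} - \frac{5 u^{2}}{2} + \frac{u}{2} + \frac{1}{2}

Integrate term by term and add the pieces.
A general antiderivative is u^{5} - \frac{45 u^{4}}{4} - \frac{5 u^{2}}{2} + \frac{u}{2} + C.
The condition gives C = - \frac{71}{64} - (- \frac{103}{64}) = \frac{1}{2}.
So G(u) = u^{5} - \frac{45 u^{4}}{4} - \frac{5 u^{2}}{2} + \frac{u}{2} + \frac{1}{2}.
Check: d/du[u^{5} - \frac{45 u^{4}}{4} - \frac{5 u^{2}}{2} + \frac{u}{2} + \frac{1}{2}] = 5 u^{4} - 45 u^{3} - 5 u + \frac{1}{2} = G'(u).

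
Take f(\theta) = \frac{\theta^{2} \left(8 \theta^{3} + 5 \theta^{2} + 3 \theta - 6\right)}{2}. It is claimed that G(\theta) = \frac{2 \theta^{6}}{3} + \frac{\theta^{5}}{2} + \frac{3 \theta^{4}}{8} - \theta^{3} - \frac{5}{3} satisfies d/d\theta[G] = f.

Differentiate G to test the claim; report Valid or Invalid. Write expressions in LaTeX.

d/d\theta[G] = 4 \theta^{5} + \frac{5 \theta^{4}}{2} + \frac{3 \theta^{3}}{2} - 3 \theta^{2}
This equals f(\theta) exactly, so the claim holds.

Valid - differentiating G returns exactly f.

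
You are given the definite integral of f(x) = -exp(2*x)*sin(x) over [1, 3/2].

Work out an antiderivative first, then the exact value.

Antiderivative: F(x) = -2*exp(2*x)*sin(x)/5 + exp(2*x)*cos(x)/5; value = -2*exp(3)*sin(3/2)/5 - exp(2)*cos(1)/5 + exp(3)*cos(3/2)/5 + 2*exp(2)*sin(1)/5

A first test for any F(x): its x-derivative must equal f(x) identically.
F(x) = -2*exp(2*x)*sin(x)/5 + exp(2*x)*cos(x)/5 is an antiderivative of f.
Check: d/dx[-2*exp(2*x)*sin(x)/5 + exp(2*x)*cos(x)/5] = -exp(2*x)*sin(x) = f(x).
F(3/2) = -2*exp(3)*sin(3/2)/5 + exp(3)*cos(3/2)/5; F(1) = -2*exp(2)*sin(1)/5 + exp(2)*cos(1)/5.
Integral = F(3/2) - F(1) = -2*exp(3)*sin(3/2)/5 - exp(2)*cos(1)/5 + exp(3)*cos(3/2)/5 + 2*exp(2)*sin(1)/5.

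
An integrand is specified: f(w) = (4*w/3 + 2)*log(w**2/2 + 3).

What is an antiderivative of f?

Check any antiderivative F(w) by computing F'(w) and comparing it with f(w).
Check: d/dw[2*(w**2*log(w**2/2 + 3) - w**2 + 3*w*log(w**2/2 + 3) - 6*w + 6*log(w**2 + 6) + 6*sqrt(6)*atan(sqrt(6)*w/6))/3] = 4*w*log(w**2/2 + 3)/3 + 2*log(w**2/2 + 3), which equals f(w).

An antiderivative is F(w) = 2*(w**2*log(w**2/2 + 3) - w**2 + 3*w*log(w**2/2 + 3) - 6*w + 6*log(w**2 + 6) + 6*sqrt(6)*atan(sqrt(6)*w/6))/3.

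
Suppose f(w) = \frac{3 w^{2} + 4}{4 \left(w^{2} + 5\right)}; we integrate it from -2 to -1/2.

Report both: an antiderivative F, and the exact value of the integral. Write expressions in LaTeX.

Antiderivative: F(w) = \frac{15 w - 11 \sqrt{5} \operatorname{atan}{\left(\frac{\sqrt{5} w}{5} \right)}}{20}; value = - \frac{11 \sqrt{5} \operatorname{atan}{\left(\frac{2 \sqrt{5}}{5} \right)}}{20} + \frac{11 \sqrt{5} \operatorname{atan}{\left(\frac{\sqrt{5}}{10} \right)}}{20} + \frac{9}{8}

Differentiate the proposed F(w) back; it has to land on f(w) exactly.
F(w) = \frac{15 w - 11 \sqrt{5} \operatorname{atan}{\left(\frac{\sqrt{5} w}{5} \right)}}{20} is an antiderivative of f.
Check: d/dw[\frac{15 w - 11 \sqrt{5} \operatorname{atan}{\left(\frac{\sqrt{5} w}{5} \right)}}{20}] = \frac{3 w^{2} + 4}{4 w^{2} + 20}, which equals f(w).
F(-1/2) = - \frac{3}{8} + \frac{11 \sqrt{5} \operatorname{atan}{\left(\frac{\sqrt{5}}{10} \right)}}{20}; F(-2) = - \frac{3}{2} + \frac{11 \sqrt{5} \operatorname{atan}{\left(\frac{2 \sqrt{5}}{5} \right)}}{20}.
Integral = F(-1/2) - F(-2) = - \frac{11 \sqrt{5} \operatorname{atan}{\left(\frac{2 \sqrt{5}}{5} \right)}}{20} + \frac{11 \sqrt{5} \operatorname{atan}{\left(\frac{\sqrt{5}}{10} \right)}}{20} + \frac{9}{8}.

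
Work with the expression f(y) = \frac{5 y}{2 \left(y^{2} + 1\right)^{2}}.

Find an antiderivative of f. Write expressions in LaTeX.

The substitution u = 4 y^{2} + 4 works: f is exactly (dF/du)*(du/dy) for that inner function.
Check: d/dy[- \frac{5}{4 \left(y^{2} + 1\right)}] = \frac{5 y}{2 y^{4} + 4 y^{2} + 2}, which equals f(y).

An antiderivative is F(y) = - \frac{5}{4 \left(y^{2} + 1\right)}.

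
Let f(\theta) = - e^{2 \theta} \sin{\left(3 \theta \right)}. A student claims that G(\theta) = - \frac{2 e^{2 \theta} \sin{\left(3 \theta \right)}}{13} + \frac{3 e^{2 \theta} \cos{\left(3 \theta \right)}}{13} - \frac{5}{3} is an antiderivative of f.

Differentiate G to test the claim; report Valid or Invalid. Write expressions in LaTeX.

Valid - differentiating G returns exactly f.

d/d\theta[G] = - e^{2 \theta} \sin{\left(3 \theta \right)}
This equals f(\theta) exactly, so the claim holds.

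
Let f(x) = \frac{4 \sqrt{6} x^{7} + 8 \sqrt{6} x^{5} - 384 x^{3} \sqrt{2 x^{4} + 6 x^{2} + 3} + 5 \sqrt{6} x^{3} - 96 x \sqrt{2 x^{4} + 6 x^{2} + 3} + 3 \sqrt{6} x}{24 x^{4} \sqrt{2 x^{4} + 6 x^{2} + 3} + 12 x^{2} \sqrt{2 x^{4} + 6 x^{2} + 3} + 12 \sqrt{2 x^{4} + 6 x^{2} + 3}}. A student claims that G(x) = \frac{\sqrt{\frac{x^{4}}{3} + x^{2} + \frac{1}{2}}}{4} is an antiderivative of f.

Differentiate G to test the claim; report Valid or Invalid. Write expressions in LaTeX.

d/dx[G] = \frac{2 \sqrt{6} x^{3} + 3 \sqrt{6} x}{12 \sqrt{2 x^{4} + 6 x^{2} + 3}}
d/dx[G] - f(x) = \frac{32 x^{3} + 8 x}{2 x^{4} + x^{2} + 1} != 0.

Invalid: d/dx[G] - f = \frac{32 x^{3} + 8 x}{2 x^{4} + x^{2} + 1}, which is not 0.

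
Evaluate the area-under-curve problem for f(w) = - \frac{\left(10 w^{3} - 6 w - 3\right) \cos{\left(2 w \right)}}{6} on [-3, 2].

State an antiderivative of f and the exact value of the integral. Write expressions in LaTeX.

Antiderivative: F(w) = - \frac{5 w^{3} \sin{\left(2 w \right)}}{6} - \frac{5 w^{2} \cos{\left(2 w \right)}}{4} + \frac{7 w \sin{\left(2 w \right)}}{4} + \frac{\sin{\left(2 w \right)}}{4} + \frac{7 \cos{\left(2 w \right)}}{8}; value = \frac{35 \sin{\left(6 \right)}}{2} - \frac{35 \sin{\left(4 \right)}}{12} - \frac{33 \cos{\left(4 \right)}}{8} + \frac{83 \cos{\left(6 \right)}}{8}

Whatever form F(w) takes, F'(w) = f(w) is non-negotiable.
F(w) = - \frac{5 w^{3} \sin{\left(2 w \right)}}{6} - \frac{5 w^{2} \cos{\left(2 w \right)}}{4} + \frac{7 w \sin{\left(2 w \right)}}{4} + \frac{\sin{\left(2 w \right)}}{4} + \frac{7 \cos{\left(2 w \right)}}{8} is an antiderivative of f.
Check: d/dw[- \frac{5 w^{3} \sin{\left(2 w \right)}}{6} - \frac{5 w^{2} \cos{\left(2 w \right)}}{4} + \frac{7 w \sin{\left(2 w \right)}}{4} + \frac{\sin{\left(2 w \right)}}{4} + \frac{7 \cos{\left(2 w \right)}}{8}] = - \frac{5 w^{3} \cos{\left(2 w \right)}}{3} + w \cos{\left(2 w \right)} + \frac{\cos{\left(2 w \right)}}{2}, which equals f(w).
F(2) = - \frac{35 \sin{\left(4 \right)}}{12} - \frac{33 \cos{\left(4 \right)}}{8}; F(-3) = - \frac{83 \cos{\left(6 \right)}}{8} - \frac{35 \sin{\left(6 \right)}}{2}.
Integral = F(2) - F(-3) = \frac{35 \sin{\left(6 \right)}}{2} - \frac{35 \sin{\left(4 \right)}}{12} - \frac{33 \cos{\left(4 \right)}}{8} + \frac{83 \cos{\left(6 \right)}}{8}.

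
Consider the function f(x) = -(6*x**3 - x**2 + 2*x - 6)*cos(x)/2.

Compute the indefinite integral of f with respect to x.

F(x) = -3*x**3*sin(x) + x**2*sin(x)/2 - 9*x**2*cos(x) + 17*x*sin(x) + x*cos(x) + 2*sin(x) + 17*cos(x) + C

A candidate is checked by its d/dx: the result must match f(x).
Check: d/dx[-3*x**3*sin(x) + x**2*sin(x)/2 - 9*x**2*cos(x) + 17*x*sin(x) + x*cos(x) + 2*sin(x) + 17*cos(x)] = -3*x**3*cos(x) + x**2*cos(x)/2 - x*cos(x) + 3*cos(x), which equals f(x).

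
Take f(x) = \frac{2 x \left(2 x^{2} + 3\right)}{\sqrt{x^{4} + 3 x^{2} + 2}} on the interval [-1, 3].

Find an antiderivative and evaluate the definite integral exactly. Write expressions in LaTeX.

f matches the chain-rule pattern g'(h)*h' with inner function h(x) = x^{4} + 3 x^{2} + 2; substituting u = h(x) collapses the integral.
F(x) = 2 \sqrt{x^{4} + 3 x^{2} + 2} is an antiderivative of f.
Check: d/dx[2 \sqrt{x^{4} + 3 x^{2} + 2}] = \frac{4 x^{3} + 6 x}{\sqrt{x^{4} + 3 x^{2} + 2}}, which equals f(x).
F(3) = 2 \sqrt{110}; F(-1) = 2 \sqrt{6}.
Integral = F(3) - F(-1) = - 2 \sqrt{6} + 2 \sqrt{110}.

Antiderivative: F(x) = 2 \sqrt{x^{4} + 3 x^{2} + 2}; value = - 2 \sqrt{6} + 2 \sqrt{110}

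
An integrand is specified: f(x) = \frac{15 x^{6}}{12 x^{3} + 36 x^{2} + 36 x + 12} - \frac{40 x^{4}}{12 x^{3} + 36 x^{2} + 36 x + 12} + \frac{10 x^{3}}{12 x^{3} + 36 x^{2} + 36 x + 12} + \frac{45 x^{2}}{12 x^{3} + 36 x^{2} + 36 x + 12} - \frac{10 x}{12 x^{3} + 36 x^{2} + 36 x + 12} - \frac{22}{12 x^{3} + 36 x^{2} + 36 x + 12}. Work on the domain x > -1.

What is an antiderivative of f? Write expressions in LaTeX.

Integrate term by term and add the pieces.
Check: d/dx[\frac{5 \left(- \frac{x^{2}}{2} + x - \frac{2}{3}\right)^{2}}{4} + \frac{1}{3 \left(2 x + 2\right)^{2}}] = \frac{15 x^{6} - 40 x^{4} + 10 x^{3} + 45 x^{2} - 10 x - 22}{12 x^{3} + 36 x^{2} + 36 x + 12}, which equals f(x).

An antiderivative is F(x) = \frac{5 \left(- \frac{x^{2}}{2} + x - \frac{2}{3}\right)^{2}}{4} + \frac{1}{3 \left(2 x + 2\right)^{2}}.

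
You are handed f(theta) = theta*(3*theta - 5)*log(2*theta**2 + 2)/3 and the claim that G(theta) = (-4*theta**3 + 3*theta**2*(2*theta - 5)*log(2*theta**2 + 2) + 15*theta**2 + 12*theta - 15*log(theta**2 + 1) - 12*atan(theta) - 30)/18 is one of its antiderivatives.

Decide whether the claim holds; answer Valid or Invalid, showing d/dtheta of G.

d/dtheta[G] = theta**2*log(theta**2 + 1) + theta**2*log(2) - 5*theta*log(theta**2 + 1)/3 - 5*theta*log(2)/3
This equals f(theta) exactly, so the claim holds.

Valid - differentiating G returns exactly f.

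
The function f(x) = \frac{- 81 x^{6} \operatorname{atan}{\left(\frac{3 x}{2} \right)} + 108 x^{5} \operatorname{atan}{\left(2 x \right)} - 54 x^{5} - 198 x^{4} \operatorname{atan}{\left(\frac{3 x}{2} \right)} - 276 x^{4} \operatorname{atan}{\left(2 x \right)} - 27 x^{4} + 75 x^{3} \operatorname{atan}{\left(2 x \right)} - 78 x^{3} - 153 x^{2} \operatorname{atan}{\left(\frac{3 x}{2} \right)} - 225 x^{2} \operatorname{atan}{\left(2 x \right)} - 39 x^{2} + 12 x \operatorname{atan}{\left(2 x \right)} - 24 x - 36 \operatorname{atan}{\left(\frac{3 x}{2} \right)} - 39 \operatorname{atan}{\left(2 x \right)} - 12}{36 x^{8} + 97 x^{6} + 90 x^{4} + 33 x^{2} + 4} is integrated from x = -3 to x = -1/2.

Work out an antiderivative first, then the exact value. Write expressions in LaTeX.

Recognize the product-rule pattern: f = u'v + uv' with u = \frac{3 \left(- 2 x - 1\right)}{2 \left(x^{2} + 1\right)} - \frac{9 \operatorname{atan}{\left(\frac{3 x}{2} \right)}}{2}, v = \operatorname{atan}{\left(2 x \right)}, so integration by parts undoes it.
F(x) = \frac{- 9 x^{2} \operatorname{atan}{\left(\frac{3 x}{2} \right)} \operatorname{atan}{\left(2 x \right)} - 6 x \operatorname{atan}{\left(2 x \right)} - 9 \operatorname{atan}{\left(\frac{3 x}{2} \right)} \operatorname{atan}{\left(2 x \right)} - 3 \operatorname{atan}{\left(2 x \right)}}{2 x^{2} + 2} is an antiderivative of f.
Check: d/dx[\frac{- 9 x^{2} \operatorname{atan}{\left(\frac{3 x}{2} \right)} \operatorname{atan}{\left(2 x \right)} - 6 x \operatorname{atan}{\left(2 x \right)} - 9 \operatorname{atan}{\left(\frac{3 x}{2} \right)} \operatorname{atan}{\left(2 x \right)} - 3 \operatorname{atan}{\left(2 x \right)}}{2 x^{2} + 2}] = \frac{- 81 x^{6} \operatorname{atan}{\left(\frac{3 x}{2} \right)} + 108 x^{5} \operatorname{atan}{\left(2 x \right)} - 54 x^{5} - 198 x^{4} \operatorname{atan}{\left(\frac{3 x}{2} \right)} - 276 x^{4} \operatorname{atan}{\left(2 x \right)} - 27 x^{4} + 75 x^{3} \operatorname{atan}{\left(2 x \right)} - 78 x^{3} - 153 x^{2} \operatorname{atan}{\left(\frac{3 x}{2} \right)} - 225 x^{2} \operatorname{atan}{\left(2 x \right)} - 39 x^{2} + 12 x \operatorname{atan}{\left(2 x \right)} - 24 x - 36 \operatorname{atan}{\left(\frac{3 x}{2} \right)} - 39 \operatorname{atan}{\left(2 x \right)} - 12}{36 x^{8} + 97 x^{6} + 90 x^{4} + 33 x^{2} + 4} = f(x).
F(-1/2) = - \frac{9 \pi \operatorname{atan}{\left(\frac{3}{4} \right)}}{8}; F(-3) = - \frac{9 \operatorname{atan}{\left(\frac{9}{2} \right)} \operatorname{atan}{\left(6 \right)}}{2} - \frac{3 \operatorname{atan}{\left(6 \right)}}{4}.
Integral = F(-1/2) - F(-3) = - \frac{9 \pi \operatorname{atan}{\left(\frac{3}{4} \right)}}{8} + \frac{3 \operatorname{atan}{\left(6 \right)}}{4} + \frac{9 \operatorname{atan}{\left(\frac{9}{2} \right)} \operatorname{atan}{\left(6 \right)}}{2}.

Antiderivative: F(x) = \frac{- 9 x^{2} \operatorname{atan}{\left(\frac{3 x}{2} \right)} \operatorname{atan}{\left(2 x \right)} - 6 x \operatorname{atan}{\left(2 x \right)} - 9 \operatorname{atan}{\left(\frac{3 x}{2} \right)} \operatorname{atan}{\left(2 x \right)} - 3 \operatorname{atan}{\left(2 x \right)}}{2 x^{2} + 2}; value = - \frac{9 \pi \operatorname{atan}{\left(\frac{3}{4} \right)}}{8} + \frac{3 \operatorname{atan}{\left(6 \right)}}{4} + \frac{9 \operatorname{atan}{\left(\frac{9}{2} \right)} \operatorname{atan}{\left(6 \right)}}{2}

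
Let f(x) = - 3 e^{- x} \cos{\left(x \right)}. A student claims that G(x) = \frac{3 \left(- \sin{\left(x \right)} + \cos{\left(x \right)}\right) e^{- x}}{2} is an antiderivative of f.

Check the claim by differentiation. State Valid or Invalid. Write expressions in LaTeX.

d/dx[G] = - 3 e^{- x} \cos{\left(x \right)}
This equals f(x) exactly, so the claim holds.

Valid - the claim checks out under differentiation.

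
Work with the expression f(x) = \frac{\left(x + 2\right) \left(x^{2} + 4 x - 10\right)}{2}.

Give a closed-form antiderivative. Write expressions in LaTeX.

An antiderivative is F(x) = \frac{\left(x^{2} + 4 x - 10\right)^{2}}{8}.

The substitution u = \frac{x^{2}}{4} + x - \frac{5}{2} works: f is exactly (dF/du)*(du/dx) for that inner function.
Check: d/dx[\frac{\left(x^{2} + 4 x - 10\right)^{2}}{8}] = \frac{x^{3}}{2} + 3 x^{2} - x - 10, which equals f(x).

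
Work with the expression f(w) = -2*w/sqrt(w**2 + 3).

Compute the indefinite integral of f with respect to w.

The substitution u = w**2 + 3 works: f is exactly (dF/du)*(du/dw) for that inner function.
Check: d/dw[-2*sqrt(w**2 + 3)] = -2*w/sqrt(w**2 + 3) = f(w).

F(w) = -2*sqrt(w**2 + 3) + C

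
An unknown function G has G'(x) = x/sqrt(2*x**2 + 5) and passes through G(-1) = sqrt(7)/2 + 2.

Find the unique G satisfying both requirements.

G(x) = (sqrt(2*x**2 + 5) + 4)/2

G'(x) matches the chain-rule pattern g'(h)*h' with inner function h(x) = 2*x**2 + 5; substituting u = h(x) collapses the integral.
A general antiderivative is sqrt(2*x**2 + 5)/2 + C.
The condition gives C = sqrt(7)/2 + 2 - (sqrt(7)/2) = 2.
So G(x) = (sqrt(2*x**2 + 5) + 4)/2.
Check: d/dx[(sqrt(2*x**2 + 5) + 4)/2] = x/sqrt(2*x**2 + 5) = G'(x).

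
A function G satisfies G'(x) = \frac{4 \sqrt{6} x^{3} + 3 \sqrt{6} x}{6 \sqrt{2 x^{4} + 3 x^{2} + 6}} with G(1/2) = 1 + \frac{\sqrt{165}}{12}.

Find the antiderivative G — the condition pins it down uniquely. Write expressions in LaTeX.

G(x) = \frac{\sqrt{6} \sqrt{2 x^{4} + 3 x^{2} + 6} + 6}{6}

G'(x) matches the chain-rule pattern g'(h)*h' with inner function h(x) = \frac{x^{4}}{3} + \frac{x^{2}}{2} + 1; substituting u = h(x) collapses the integral.
A general antiderivative is \sqrt{\frac{x^{4}}{3} + \frac{x^{2}}{2} + 1} + C.
The condition gives C = 1 + \frac{\sqrt{165}}{12} - (\frac{\sqrt{165}}{12}) = 1.
So G(x) = \frac{\sqrt{6} \sqrt{2 x^{4} + 3 x^{2} + 6} + 6}{6}.
Check: d/dx[\frac{\sqrt{6} \sqrt{2 x^{4} + 3 x^{2} + 6} + 6}{6}] = \frac{4 \sqrt{6} x^{3} + 3 \sqrt{6} x}{6 \sqrt{2 x^{4} + 3 x^{2} + 6}} = G'(x).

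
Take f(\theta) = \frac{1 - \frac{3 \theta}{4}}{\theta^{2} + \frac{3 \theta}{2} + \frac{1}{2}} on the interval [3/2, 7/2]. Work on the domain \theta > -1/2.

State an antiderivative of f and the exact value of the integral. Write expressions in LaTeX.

Antiderivative: F(\theta) = - \frac{- 11 \log{\left(\theta + \frac{1}{2} \right)} + 14 \log{\left(\theta + 1 \right)}}{4}; value = - \frac{7 \log{\left(\frac{9}{2} \right)}}{2} - \frac{11 \log{\left(2 \right)}}{4} + \frac{7 \log{\left(\frac{5}{2} \right)}}{2} + \frac{11 \log{\left(4 \right)}}{4}

Factor the denominator (2 \left(\theta + 1\right) \left(2 \theta + 1\right)) and decompose: f = \frac{11}{2 \left(2 \theta + 1\right)} - \frac{7}{2 \left(\theta + 1\right)}; each piece integrates to a log, atan, or power term.
F(\theta) = - \frac{- 11 \log{\left(\theta + \frac{1}{2} \right)} + 14 \log{\left(\theta + 1 \right)}}{4} is an antiderivative of f.
Check: d/d\theta[- \frac{- 11 \log{\left(\theta + \frac{1}{2} \right)} + 14 \log{\left(\theta + 1 \right)}}{4}] = \frac{4 - 3 \theta}{4 \theta^{2} + 6 \theta + 2}, which equals f(\theta).
F(7/2) = - \frac{7 \log{\left(\frac{9}{2} \right)}}{2} + \frac{11 \log{\left(4 \right)}}{4}; F(3/2) = - \frac{7 \log{\left(\frac{5}{2} \right)}}{2} + \frac{11 \log{\left(2 \right)}}{4}.
Integral = F(7/2) - F(3/2) = - \frac{7 \log{\left(\frac{9}{2} \right)}}{2} - \frac{11 \log{\left(2 \right)}}{4} + \frac{7 \log{\left(\frac{5}{2} \right)}}{2} + \frac{11 \log{\left(4 \right)}}{4}.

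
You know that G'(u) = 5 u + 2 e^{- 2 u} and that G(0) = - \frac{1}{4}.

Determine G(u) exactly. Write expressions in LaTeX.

The integrand splits into summands that can be handled one at a time.
A general antiderivative is \frac{5 u^{2}}{2} - \frac{5}{4} - e^{- 2 u} + C.
The condition gives C = - \frac{1}{4} - (- \frac{9}{4}) = 2.
So G(u) = \frac{5 u^{2}}{2} + \frac{3}{4} - e^{- 2 u}.
Check: d/du[\frac{5 u^{2}}{2} + \frac{3}{4} - e^{- 2 u}] = \left(5 u e^{2 u} + 2\right) e^{- 2 u}, which equals G'(u).

G(u) = \frac{5 u^{2}}{2} + \frac{3}{4} - e^{- 2 u}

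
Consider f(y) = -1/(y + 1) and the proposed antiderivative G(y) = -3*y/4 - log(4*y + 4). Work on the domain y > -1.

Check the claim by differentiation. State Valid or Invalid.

Invalid: d/dy[G] - f = -3/4, which is not 0.

d/dy[G] = (-3*y - 7)/(4*y + 4)
d/dy[G] - f(y) = -3/4 != 0.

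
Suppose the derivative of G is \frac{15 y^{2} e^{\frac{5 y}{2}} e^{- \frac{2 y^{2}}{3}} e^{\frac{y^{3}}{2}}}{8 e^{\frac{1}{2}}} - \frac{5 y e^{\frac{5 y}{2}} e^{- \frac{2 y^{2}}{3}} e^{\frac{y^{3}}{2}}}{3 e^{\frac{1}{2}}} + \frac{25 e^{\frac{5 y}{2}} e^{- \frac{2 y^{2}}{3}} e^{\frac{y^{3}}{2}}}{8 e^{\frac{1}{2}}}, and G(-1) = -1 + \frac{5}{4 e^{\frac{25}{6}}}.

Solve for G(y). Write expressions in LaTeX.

G'(y) matches the chain-rule pattern g'(h)*h' with inner function h(y) = \frac{y^{3}}{2} - \frac{2 y^{2}}{3} + \frac{5 y}{2} - \frac{1}{2}; substituting u = h(y) collapses the integral.
A general antiderivative is \frac{5 e^{\frac{y^{3}}{2} - \frac{2 y^{2}}{3} + \frac{5 y}{2} - \frac{1}{2}}}{4} + C.
The condition gives C = -1 + \frac{5}{4 e^{\frac{25}{6}}} - (\frac{5}{4 e^{\frac{25}{6}}}) = -1.
So G(y) = \frac{5 e^{\frac{5 y}{2}} e^{- \frac{2 y^{2}}{3}} e^{\frac{y^{3}}{2}}}{4 e^{\frac{1}{2}}} - 1.
Check: d/dy[\frac{5 e^{\frac{5 y}{2}} e^{- \frac{2 y^{2}}{3}} e^{\frac{y^{3}}{2}}}{4 e^{\frac{1}{2}}} - 1] = \frac{\left(45 y^{2} e^{\frac{5 y}{2}} e^{\frac{y^{3}}{2}} - 40 y e^{\frac{5 y}{2}} e^{\frac{y^{3}}{2}} + 75 e^{\frac{5 y}{2}} e^{\frac{y^{3}}{2}}\right) e^{- \frac{2 y^{2}}{3}}}{24 e^{\frac{1}{2}}}, which equals G'(y).

G(y) = \frac{5 e^{\frac{5 y}{2}} e^{- \frac{2 y^{2}}{3}} e^{\frac{y^{3}}{2}}}{4 e^{\frac{1}{2}}} - 1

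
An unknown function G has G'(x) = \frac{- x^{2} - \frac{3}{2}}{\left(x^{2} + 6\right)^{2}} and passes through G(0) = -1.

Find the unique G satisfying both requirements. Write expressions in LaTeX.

Differentiate the proposed G(x) back; it has to land on the given G'(x).
A general antiderivative is \frac{3 x}{8 x^{2} + 48} - \frac{5 \sqrt{6} \operatorname{atan}{\left(\frac{\sqrt{6} x}{6} \right)}}{48} + C.
The condition gives C = -1 - (0) = -1.
So G(x) = - \frac{5 \sqrt{6} x^{2} \operatorname{atan}{\left(\frac{\sqrt{6} x}{6} \right)} + 48 x^{2} - 18 x + 30 \sqrt{6} \operatorname{atan}{\left(\frac{\sqrt{6} x}{6} \right)} + 288}{48 \left(x^{2} + 6\right)}.
Check: d/dx[- \frac{5 \sqrt{6} x^{2} \operatorname{atan}{\left(\frac{\sqrt{6} x}{6} \right)} + 48 x^{2} - 18 x + 30 \sqrt{6} \operatorname{atan}{\left(\frac{\sqrt{6} x}{6} \right)} + 288}{48 \left(x^{2} + 6\right)}] = \frac{- 2 x^{2} - 3}{2 x^{4} + 24 x^{2} + 72}, which equals G'(x).

G(x) = - \frac{5 \sqrt{6} x^{2} \operatorname{atan}{\left(\frac{\sqrt{6} x}{6} \right)} + 48 x^{2} - 18 x + 30 \sqrt{6} \operatorname{atan}{\left(\frac{\sqrt{6} x}{6} \right)} + 288}{48 \left(x^{2} + 6\right)}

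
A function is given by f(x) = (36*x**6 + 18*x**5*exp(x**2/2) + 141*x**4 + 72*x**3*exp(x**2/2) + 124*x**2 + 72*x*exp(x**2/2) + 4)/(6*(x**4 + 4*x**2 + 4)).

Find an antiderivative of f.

An antiderivative is F(x) = (12*x**5 + 21*x**3 + 18*x**2*exp(x**2/2) - 9*x**2 + 2*x + 36*exp(x**2/2) - 18)/(6*(x**2 + 2)).

For F(x) to be correct the identity F'(x) - f(x) = 0 must hold.
Check: d/dx[(12*x**5 + 21*x**3 + 18*x**2*exp(x**2/2) - 9*x**2 + 2*x + 36*exp(x**2/2) - 18)/(6*(x**2 + 2))] = (36*x**6 + 18*x**5*exp(x**2/2) + 141*x**4 + 72*x**3*exp(x**2/2) + 124*x**2 + 72*x*exp(x**2/2) + 4)/(6*x**4 + 24*x**2 + 24), which equals f(x).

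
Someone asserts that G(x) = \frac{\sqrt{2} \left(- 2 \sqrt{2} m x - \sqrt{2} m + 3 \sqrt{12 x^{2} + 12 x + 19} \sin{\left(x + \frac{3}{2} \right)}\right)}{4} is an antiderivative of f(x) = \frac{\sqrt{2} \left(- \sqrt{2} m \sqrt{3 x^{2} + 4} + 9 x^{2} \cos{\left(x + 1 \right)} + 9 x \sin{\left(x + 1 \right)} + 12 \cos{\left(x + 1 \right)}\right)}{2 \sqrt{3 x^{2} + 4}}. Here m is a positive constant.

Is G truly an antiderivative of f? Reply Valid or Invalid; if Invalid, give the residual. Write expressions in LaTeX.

Invalid: d/dx[G] - f = \frac{\sqrt{2} \left(36 x^{2} \sqrt{3 x^{2} + 4} \cos{\left(x + \frac{3}{2} \right)} - 18 x^{2} \sqrt{12 x^{2} + 12 x + 19} \cos{\left(x + 1 \right)} + 36 x \sqrt{3 x^{2} + 4} \sin{\left(x + \frac{3}{2} \right)} + 36 x \sqrt{3 x^{2} + 4} \cos{\left(x + \frac{3}{2} \right)} - 18 x \sqrt{12 x^{2} + 12 x + 19} \sin{\left(x + 1 \right)} + 18 \sqrt{3 x^{2} + 4} \sin{\left(x + \frac{3}{2} \right)} + 57 \sqrt{3 x^{2} + 4} \cos{\left(x + \frac{3}{2} \right)} - 24 \sqrt{12 x^{2} + 12 x + 19} \cos{\left(x + 1 \right)}\right)}{4 \sqrt{3 x^{2} + 4} \sqrt{12 x^{2} + 12 x + 19}}, which is not 0.

d/dx[G] = \frac{- 4 m \sqrt{12 x^{2} + 12 x + 19} + 36 \sqrt{2} x^{2} \cos{\left(x + \frac{3}{2} \right)} + 36 \sqrt{2} x \sin{\left(x + \frac{3}{2} \right)} + 36 \sqrt{2} x \cos{\left(x + \frac{3}{2} \right)} + 18 \sqrt{2} \sin{\left(x + \frac{3}{2} \right)} + 57 \sqrt{2} \cos{\left(x + \frac{3}{2} \right)}}{4 \sqrt{12 x^{2} + 12 x + 19}}
d/dx[G] - f(x) = \frac{\sqrt{2} \left(36 x^{2} \sqrt{3 x^{2} + 4} \cos{\left(x + \frac{3}{2} \right)} - 18 x^{2} \sqrt{12 x^{2} + 12 x + 19} \cos{\left(x + 1 \right)} + 36 x \sqrt{3 x^{2} + 4} \sin{\left(x + \frac{3}{2} \right)} + 36 x \sqrt{3 x^{2} + 4} \cos{\left(x + \frac{3}{2} \right)} - 18 x \sqrt{12 x^{2} + 12 x + 19} \sin{\left(x + 1 \right)} + 18 \sqrt{3 x^{2} + 4} \sin{\left(x + \frac{3}{2} \right)} + 57 \sqrt{3 x^{2} + 4} \cos{\left(x + \frac{3}{2} \right)} - 24 \sqrt{12 x^{2} + 12 x + 19} \cos{\left(x + 1 \right)}\right)}{4 \sqrt{3 x^{2} + 4} \sqrt{12 x^{2} + 12 x + 19}} != 0.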